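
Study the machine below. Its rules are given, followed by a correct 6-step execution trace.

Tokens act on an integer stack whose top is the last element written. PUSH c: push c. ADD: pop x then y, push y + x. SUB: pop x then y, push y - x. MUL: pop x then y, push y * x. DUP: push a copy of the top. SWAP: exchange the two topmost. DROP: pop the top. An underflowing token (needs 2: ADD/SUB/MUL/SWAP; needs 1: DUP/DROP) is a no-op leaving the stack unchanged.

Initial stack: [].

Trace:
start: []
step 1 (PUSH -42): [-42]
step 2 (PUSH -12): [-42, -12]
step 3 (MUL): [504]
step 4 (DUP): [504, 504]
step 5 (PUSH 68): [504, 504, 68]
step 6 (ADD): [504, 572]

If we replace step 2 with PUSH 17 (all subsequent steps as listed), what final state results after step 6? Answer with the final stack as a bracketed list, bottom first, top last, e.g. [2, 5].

(re-executing from step 2 with the substitution; state before step 2: [-42])
step 2 (PUSH 17): [-42, 17]
step 3 (MUL): [-714]
step 4 (DUP): [-714, -714]
step 5 (PUSH 68): [-714, -714, 68]
step 6 (ADD): [-714, -646]

[-714, -646]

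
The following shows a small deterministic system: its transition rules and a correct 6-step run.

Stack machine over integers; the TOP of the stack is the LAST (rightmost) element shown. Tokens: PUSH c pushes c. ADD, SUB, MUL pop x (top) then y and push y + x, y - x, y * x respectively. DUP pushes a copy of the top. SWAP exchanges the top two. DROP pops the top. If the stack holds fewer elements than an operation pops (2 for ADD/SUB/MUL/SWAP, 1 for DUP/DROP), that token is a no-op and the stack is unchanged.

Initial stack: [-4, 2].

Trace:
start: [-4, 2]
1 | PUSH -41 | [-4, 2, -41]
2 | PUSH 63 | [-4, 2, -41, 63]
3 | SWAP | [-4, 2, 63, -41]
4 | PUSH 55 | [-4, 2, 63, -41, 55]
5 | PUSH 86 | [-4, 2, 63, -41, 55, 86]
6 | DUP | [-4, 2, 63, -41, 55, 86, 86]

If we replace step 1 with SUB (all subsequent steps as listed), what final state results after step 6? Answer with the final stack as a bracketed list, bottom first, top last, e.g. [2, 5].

(re-executing from step 1 with the substitution; state before step 1: [-4, 2])
1 | SUB | [-6]
2 | PUSH 63 | [-6, 63]
3 | SWAP | [63, -6]
4 | PUSH 55 | [63, -6, 55]
5 | PUSH 86 | [63, -6, 55, 86]
6 | DUP | [63, -6, 55, 86, 86]

[63, -6, 55, 86, 86]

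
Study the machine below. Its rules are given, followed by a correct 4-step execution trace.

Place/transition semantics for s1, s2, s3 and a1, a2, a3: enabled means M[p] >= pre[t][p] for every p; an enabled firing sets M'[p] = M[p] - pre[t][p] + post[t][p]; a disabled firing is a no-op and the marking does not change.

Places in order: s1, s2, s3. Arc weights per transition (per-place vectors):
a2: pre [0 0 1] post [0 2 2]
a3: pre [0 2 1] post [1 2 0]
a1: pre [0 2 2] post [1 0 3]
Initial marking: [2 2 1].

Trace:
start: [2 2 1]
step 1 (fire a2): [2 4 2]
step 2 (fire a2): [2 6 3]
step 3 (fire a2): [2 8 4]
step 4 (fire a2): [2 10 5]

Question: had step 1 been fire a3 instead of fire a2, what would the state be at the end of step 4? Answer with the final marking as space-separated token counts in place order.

(re-executing from step 1 with the substitution; state before step 1: [2 2 1])
step 1 (fire a3): [3 2 0]
step 2 (fire a2): [3 2 0]
step 3 (fire a2): [3 2 0]
step 4 (fire a2): [3 2 0]

3 2 0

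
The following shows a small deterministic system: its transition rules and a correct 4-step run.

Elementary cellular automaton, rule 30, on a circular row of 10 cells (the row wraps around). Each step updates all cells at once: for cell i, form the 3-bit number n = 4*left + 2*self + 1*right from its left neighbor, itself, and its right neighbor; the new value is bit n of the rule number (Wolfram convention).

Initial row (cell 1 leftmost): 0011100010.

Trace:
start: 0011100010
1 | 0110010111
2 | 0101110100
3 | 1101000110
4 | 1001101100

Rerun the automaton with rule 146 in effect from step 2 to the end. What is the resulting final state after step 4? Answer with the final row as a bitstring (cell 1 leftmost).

(re-executing steps 2..4 under rule 146; state before step 2: 0110010111)
2 | 0001100010
3 | 0010010101
4 | 1101100000

1101100000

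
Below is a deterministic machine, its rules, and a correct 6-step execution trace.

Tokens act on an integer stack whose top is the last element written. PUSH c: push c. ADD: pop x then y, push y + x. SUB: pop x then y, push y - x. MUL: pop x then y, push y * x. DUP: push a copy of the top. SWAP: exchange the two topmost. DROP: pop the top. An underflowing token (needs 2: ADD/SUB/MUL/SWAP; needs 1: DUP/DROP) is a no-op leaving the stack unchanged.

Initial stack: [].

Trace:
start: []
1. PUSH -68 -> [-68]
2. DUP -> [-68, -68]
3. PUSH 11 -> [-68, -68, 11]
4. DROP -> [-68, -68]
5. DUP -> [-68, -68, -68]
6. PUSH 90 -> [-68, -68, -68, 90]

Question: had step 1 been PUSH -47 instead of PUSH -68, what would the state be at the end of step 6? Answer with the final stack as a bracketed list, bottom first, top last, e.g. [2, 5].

[-47, -47, -47, 90]

(re-executing from step 1 with the substitution; state before step 1: [])
1. PUSH -47 -> [-47]
2. DUP -> [-47, -47]
3. PUSH 11 -> [-47, -47, 11]
4. DROP -> [-47, -47]
5. DUP -> [-47, -47, -47]
6. PUSH 90 -> [-47, -47, -47, 90]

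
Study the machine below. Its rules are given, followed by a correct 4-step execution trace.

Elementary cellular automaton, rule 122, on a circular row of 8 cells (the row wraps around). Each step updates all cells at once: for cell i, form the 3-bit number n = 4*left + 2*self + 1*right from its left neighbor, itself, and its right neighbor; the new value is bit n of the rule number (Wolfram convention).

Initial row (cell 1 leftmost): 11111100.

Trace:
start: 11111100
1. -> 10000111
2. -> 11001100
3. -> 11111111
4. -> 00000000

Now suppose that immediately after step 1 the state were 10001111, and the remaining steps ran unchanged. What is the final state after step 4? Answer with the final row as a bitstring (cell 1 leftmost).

state after step 1 := 10001111
2. -> 11011000
3. -> 11111101
4. -> 00000111

00000111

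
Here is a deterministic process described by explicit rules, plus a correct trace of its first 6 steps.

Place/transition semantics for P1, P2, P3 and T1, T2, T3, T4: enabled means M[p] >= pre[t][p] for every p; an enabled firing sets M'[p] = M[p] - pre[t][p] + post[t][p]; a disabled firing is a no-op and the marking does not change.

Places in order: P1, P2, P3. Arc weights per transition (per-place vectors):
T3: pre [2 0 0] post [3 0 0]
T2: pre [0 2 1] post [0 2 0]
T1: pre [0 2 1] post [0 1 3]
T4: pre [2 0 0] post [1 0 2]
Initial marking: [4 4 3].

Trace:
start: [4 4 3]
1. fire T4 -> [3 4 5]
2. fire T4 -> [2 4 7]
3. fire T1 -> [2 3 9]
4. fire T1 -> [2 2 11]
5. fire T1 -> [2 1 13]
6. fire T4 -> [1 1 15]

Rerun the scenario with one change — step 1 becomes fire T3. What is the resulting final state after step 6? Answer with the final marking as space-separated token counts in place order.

3 1 13

(re-executing from step 1 with the substitution; state before step 1: [4 4 3])
1. fire T3 -> [5 4 3]
2. fire T4 -> [4 4 5]
3. fire T1 -> [4 3 7]
4. fire T1 -> [4 2 9]
5. fire T1 -> [4 1 11]
6. fire T4 -> [3 1 13]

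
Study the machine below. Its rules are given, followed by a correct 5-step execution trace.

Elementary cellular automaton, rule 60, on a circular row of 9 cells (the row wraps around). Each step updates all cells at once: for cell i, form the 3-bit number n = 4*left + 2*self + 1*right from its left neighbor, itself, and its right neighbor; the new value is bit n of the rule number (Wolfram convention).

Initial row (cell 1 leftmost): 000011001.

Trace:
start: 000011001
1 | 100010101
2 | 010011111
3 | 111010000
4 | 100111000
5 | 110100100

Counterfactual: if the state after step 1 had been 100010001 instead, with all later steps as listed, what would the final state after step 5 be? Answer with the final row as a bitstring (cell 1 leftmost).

state after step 1 := 100010001
2 | 010011001
3 | 111010101
4 | 000111111
5 | 100100000

100100000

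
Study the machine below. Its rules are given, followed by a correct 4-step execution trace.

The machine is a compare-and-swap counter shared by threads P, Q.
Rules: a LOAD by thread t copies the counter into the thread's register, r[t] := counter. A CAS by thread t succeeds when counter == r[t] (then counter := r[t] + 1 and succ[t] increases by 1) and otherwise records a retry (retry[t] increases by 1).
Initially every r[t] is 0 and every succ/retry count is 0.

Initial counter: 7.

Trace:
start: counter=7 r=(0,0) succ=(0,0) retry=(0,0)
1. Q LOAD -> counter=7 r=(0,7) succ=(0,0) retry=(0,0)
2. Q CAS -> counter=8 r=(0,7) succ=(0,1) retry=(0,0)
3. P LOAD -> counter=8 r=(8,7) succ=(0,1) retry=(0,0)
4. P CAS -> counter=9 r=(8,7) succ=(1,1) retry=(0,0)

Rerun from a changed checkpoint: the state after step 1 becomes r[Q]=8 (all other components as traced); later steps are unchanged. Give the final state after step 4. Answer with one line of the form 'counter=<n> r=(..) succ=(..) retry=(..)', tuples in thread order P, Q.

counter=8 r=(7,8) succ=(1,0) retry=(0,1)

state after step 1 := counter=7 r=(0,8) succ=(0,0) retry=(0,0)
2. Q CAS -> counter=7 r=(0,8) succ=(0,0) retry=(0,1)
3. P LOAD -> counter=7 r=(7,8) succ=(0,0) retry=(0,1)
4. P CAS -> counter=8 r=(7,8) succ=(1,0) retry=(0,1)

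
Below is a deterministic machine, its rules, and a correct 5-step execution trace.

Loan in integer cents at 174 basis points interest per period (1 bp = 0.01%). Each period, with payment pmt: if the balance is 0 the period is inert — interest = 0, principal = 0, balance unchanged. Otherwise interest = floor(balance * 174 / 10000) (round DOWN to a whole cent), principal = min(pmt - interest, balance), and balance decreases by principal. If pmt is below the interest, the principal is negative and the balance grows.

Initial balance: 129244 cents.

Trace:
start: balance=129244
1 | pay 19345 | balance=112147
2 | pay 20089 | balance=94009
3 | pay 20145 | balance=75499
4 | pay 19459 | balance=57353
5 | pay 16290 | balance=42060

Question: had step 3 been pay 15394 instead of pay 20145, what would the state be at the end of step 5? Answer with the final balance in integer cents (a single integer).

(re-executing from step 3 with the substitution; state before step 3: balance=94009)
3 | pay 15394 | balance=80250
4 | pay 19459 | balance=62187
5 | pay 16290 | balance=46979

46979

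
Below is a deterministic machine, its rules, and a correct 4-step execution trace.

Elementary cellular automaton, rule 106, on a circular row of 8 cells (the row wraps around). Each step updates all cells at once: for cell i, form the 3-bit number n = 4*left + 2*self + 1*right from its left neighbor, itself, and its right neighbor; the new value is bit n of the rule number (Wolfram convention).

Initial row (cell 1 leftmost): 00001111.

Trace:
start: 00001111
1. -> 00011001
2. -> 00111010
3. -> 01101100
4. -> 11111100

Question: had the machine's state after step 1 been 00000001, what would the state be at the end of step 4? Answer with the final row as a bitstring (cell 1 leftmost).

00001000

state after step 1 := 00000001
2. -> 00000010
3. -> 00000100
4. -> 00001000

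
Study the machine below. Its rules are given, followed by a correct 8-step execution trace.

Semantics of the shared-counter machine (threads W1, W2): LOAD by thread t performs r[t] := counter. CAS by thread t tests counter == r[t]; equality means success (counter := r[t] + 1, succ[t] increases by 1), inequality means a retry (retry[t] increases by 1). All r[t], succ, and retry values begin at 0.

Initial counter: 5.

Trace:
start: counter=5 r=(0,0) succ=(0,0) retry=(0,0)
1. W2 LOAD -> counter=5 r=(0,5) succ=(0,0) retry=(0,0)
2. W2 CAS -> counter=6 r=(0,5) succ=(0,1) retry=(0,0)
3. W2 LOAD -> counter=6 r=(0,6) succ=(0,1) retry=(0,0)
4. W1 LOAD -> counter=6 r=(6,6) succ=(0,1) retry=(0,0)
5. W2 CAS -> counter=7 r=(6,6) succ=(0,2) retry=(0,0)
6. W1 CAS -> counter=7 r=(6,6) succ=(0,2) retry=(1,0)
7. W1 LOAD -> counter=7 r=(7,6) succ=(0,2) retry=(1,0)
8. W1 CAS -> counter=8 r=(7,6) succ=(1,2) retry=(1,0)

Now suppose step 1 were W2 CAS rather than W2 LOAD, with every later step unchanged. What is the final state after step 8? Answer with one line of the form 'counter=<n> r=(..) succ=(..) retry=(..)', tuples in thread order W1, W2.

(re-executing from step 1 with the substitution; state before step 1: counter=5 r=(0,0) succ=(0,0) retry=(0,0))
1. W2 CAS -> counter=5 r=(0,0) succ=(0,0) retry=(0,1)
2. W2 CAS -> counter=5 r=(0,0) succ=(0,0) retry=(0,2)
3. W2 LOAD -> counter=5 r=(0,5) succ=(0,0) retry=(0,2)
4. W1 LOAD -> counter=5 r=(5,5) succ=(0,0) retry=(0,2)
5. W2 CAS -> counter=6 r=(5,5) succ=(0,1) retry=(0,2)
6. W1 CAS -> counter=6 r=(5,5) succ=(0,1) retry=(1,2)
7. W1 LOAD -> counter=6 r=(6,5) succ=(0,1) retry=(1,2)
8. W1 CAS -> counter=7 r=(6,5) succ=(1,1) retry=(1,2)

counter=7 r=(6,5) succ=(1,1) retry=(1,2)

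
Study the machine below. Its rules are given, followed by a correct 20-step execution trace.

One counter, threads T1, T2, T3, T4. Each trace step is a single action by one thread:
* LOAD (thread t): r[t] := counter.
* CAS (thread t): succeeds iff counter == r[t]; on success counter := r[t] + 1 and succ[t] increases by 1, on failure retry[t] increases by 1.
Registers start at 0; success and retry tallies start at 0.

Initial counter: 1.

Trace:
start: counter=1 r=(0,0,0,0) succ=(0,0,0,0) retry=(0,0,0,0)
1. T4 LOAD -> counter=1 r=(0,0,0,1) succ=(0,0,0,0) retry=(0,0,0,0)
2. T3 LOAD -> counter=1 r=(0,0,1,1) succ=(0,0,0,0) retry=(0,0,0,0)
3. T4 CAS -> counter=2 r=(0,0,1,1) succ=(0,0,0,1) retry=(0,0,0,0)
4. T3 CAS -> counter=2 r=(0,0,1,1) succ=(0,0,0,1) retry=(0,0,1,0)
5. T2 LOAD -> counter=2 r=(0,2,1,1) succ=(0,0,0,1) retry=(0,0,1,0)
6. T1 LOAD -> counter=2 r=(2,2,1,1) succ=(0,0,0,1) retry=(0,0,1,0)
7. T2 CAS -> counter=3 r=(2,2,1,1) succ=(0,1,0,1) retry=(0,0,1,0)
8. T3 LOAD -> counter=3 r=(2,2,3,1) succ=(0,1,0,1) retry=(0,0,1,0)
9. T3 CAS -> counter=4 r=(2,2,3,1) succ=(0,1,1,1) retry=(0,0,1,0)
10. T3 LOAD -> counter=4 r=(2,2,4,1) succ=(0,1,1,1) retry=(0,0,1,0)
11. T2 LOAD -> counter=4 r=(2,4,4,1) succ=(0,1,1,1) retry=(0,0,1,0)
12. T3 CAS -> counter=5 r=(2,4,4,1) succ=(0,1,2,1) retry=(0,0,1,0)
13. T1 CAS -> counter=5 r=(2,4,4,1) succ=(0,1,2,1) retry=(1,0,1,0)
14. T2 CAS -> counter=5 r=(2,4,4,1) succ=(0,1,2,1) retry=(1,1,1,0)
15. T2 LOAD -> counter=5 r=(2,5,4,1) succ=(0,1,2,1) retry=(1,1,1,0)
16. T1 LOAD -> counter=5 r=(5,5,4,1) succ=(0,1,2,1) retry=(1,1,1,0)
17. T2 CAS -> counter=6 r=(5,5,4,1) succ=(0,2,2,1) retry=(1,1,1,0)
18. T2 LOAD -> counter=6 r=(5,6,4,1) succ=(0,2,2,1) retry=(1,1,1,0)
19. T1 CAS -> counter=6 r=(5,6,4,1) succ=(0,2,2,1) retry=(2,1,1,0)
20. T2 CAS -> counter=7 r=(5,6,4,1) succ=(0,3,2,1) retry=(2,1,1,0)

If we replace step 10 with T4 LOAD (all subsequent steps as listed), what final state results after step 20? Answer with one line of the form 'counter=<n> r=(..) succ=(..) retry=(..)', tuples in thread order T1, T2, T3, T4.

counter=7 r=(5,6,3,4) succ=(0,4,1,1) retry=(2,0,2,0)

(re-executing from step 10 with the substitution; state before step 10: counter=4 r=(2,2,3,1) succ=(0,1,1,1) retry=(0,0,1,0))
10. T4 LOAD -> counter=4 r=(2,2,3,4) succ=(0,1,1,1) retry=(0,0,1,0)
11. T2 LOAD -> counter=4 r=(2,4,3,4) succ=(0,1,1,1) retry=(0,0,1,0)
12. T3 CAS -> counter=4 r=(2,4,3,4) succ=(0,1,1,1) retry=(0,0,2,0)
13. T1 CAS -> counter=4 r=(2,4,3,4) succ=(0,1,1,1) retry=(1,0,2,0)
14. T2 CAS -> counter=5 r=(2,4,3,4) succ=(0,2,1,1) retry=(1,0,2,0)
15. T2 LOAD -> counter=5 r=(2,5,3,4) succ=(0,2,1,1) retry=(1,0,2,0)
16. T1 LOAD -> counter=5 r=(5,5,3,4) succ=(0,2,1,1) retry=(1,0,2,0)
17. T2 CAS -> counter=6 r=(5,5,3,4) succ=(0,3,1,1) retry=(1,0,2,0)
18. T2 LOAD -> counter=6 r=(5,6,3,4) succ=(0,3,1,1) retry=(1,0,2,0)
19. T1 CAS -> counter=6 r=(5,6,3,4) succ=(0,3,1,1) retry=(2,0,2,0)
20. T2 CAS -> counter=7 r=(5,6,3,4) succ=(0,4,1,1) retry=(2,0,2,0)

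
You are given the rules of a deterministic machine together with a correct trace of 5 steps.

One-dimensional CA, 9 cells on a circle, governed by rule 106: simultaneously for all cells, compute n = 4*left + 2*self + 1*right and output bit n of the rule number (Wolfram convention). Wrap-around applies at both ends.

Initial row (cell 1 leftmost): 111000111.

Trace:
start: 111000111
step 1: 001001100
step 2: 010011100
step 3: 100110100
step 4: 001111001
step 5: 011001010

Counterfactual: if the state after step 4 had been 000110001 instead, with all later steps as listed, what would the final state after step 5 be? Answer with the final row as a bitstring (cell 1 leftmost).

001110010

state after step 4 := 000110001
step 5: 001110010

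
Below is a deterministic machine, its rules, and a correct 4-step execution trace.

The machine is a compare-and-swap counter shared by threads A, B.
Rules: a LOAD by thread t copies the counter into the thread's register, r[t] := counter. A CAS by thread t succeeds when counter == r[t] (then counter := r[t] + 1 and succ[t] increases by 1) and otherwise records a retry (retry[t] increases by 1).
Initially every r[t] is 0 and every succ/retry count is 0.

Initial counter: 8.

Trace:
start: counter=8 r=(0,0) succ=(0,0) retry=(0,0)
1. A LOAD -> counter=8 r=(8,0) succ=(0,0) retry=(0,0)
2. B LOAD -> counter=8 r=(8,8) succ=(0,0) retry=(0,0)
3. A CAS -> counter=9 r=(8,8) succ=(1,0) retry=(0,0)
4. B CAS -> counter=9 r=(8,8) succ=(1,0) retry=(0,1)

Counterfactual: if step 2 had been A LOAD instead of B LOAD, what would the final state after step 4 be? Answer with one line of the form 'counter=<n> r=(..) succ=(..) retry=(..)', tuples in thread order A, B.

counter=9 r=(8,0) succ=(1,0) retry=(0,1)

(re-executing from step 2 with the substitution; state before step 2: counter=8 r=(8,0) succ=(0,0) retry=(0,0))
2. A LOAD -> counter=8 r=(8,0) succ=(0,0) retry=(0,0)
3. A CAS -> counter=9 r=(8,0) succ=(1,0) retry=(0,0)
4. B CAS -> counter=9 r=(8,0) succ=(1,0) retry=(0,1)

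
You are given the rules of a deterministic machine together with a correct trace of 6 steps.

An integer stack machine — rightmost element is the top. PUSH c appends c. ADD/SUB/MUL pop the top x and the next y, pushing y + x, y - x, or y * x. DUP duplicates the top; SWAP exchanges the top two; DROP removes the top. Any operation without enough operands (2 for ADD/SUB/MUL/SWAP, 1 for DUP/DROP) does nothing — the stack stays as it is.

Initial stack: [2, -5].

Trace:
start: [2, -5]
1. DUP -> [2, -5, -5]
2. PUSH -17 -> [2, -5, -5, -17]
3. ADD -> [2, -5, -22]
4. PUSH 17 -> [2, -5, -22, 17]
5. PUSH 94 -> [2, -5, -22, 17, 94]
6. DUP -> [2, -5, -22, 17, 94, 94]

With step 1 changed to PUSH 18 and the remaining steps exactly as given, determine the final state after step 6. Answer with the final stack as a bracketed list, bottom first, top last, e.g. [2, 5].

[2, -5, 1, 17, 94, 94]

(re-executing from step 1 with the substitution; state before step 1: [2, -5])
1. PUSH 18 -> [2, -5, 18]
2. PUSH -17 -> [2, -5, 18, -17]
3. ADD -> [2, -5, 1]
4. PUSH 17 -> [2, -5, 1, 17]
5. PUSH 94 -> [2, -5, 1, 17, 94]
6. DUP -> [2, -5, 1, 17, 94, 94]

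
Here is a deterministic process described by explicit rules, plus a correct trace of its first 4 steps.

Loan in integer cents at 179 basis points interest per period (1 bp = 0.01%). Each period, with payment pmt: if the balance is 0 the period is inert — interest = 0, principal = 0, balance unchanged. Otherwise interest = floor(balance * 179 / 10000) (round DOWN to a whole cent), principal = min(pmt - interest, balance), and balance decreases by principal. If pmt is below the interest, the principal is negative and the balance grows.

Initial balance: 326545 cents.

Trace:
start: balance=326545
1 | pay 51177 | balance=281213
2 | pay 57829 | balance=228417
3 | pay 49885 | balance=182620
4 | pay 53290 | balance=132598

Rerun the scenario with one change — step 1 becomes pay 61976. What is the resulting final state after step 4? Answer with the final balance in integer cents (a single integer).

121209

(re-executing from step 1 with the substitution; state before step 1: balance=326545)
1 | pay 61976 | balance=270414
2 | pay 57829 | balance=217425
3 | pay 49885 | balance=171431
4 | pay 53290 | balance=121209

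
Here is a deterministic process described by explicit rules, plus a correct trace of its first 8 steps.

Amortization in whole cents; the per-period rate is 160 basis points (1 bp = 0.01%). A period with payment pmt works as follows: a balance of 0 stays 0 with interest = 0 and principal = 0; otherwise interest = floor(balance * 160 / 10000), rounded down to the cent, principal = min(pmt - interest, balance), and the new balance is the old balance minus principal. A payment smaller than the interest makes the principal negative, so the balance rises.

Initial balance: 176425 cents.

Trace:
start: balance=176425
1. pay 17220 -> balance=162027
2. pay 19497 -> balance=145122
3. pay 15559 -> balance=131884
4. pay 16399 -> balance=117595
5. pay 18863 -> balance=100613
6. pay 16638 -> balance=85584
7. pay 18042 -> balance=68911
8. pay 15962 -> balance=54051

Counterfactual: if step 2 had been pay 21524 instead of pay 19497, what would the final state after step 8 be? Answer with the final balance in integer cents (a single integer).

(re-executing from step 2 with the substitution; state before step 2: balance=162027)
2. pay 21524 -> balance=143095
3. pay 15559 -> balance=129825
4. pay 16399 -> balance=115503
5. pay 18863 -> balance=98488
6. pay 16638 -> balance=83425
7. pay 18042 -> balance=66717
8. pay 15962 -> balance=51822

51822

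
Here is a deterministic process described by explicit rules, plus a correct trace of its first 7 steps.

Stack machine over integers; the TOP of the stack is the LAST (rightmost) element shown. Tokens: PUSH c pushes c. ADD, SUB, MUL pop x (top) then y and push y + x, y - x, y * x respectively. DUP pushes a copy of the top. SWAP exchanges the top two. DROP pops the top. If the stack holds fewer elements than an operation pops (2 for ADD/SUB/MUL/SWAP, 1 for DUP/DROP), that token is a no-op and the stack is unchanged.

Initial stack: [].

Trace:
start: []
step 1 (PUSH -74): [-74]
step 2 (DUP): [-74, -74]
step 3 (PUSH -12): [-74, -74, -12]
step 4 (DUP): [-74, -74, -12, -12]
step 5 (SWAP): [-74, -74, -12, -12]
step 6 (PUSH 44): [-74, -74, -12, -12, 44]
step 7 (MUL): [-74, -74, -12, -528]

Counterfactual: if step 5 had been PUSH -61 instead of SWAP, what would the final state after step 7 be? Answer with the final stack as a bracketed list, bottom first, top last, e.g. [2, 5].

[-74, -74, -12, -12, -2684]

(re-executing from step 5 with the substitution; state before step 5: [-74, -74, -12, -12])
step 5 (PUSH -61): [-74, -74, -12, -12, -61]
step 6 (PUSH 44): [-74, -74, -12, -12, -61, 44]
step 7 (MUL): [-74, -74, -12, -12, -2684]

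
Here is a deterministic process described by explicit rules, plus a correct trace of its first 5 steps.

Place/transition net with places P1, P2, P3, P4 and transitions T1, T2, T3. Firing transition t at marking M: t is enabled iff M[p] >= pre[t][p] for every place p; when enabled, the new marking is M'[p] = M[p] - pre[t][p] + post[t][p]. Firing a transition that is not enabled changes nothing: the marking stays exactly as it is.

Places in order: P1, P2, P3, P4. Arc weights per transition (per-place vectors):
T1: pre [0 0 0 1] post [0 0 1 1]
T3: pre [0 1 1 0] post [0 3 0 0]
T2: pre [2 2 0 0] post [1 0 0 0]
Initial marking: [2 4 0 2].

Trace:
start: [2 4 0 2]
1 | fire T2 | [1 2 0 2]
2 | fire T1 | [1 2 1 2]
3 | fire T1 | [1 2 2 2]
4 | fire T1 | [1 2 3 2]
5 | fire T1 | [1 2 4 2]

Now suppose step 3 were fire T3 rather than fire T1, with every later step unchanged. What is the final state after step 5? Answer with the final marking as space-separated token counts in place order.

1 4 2 2

(re-executing from step 3 with the substitution; state before step 3: [1 2 1 2])
3 | fire T3 | [1 4 0 2]
4 | fire T1 | [1 4 1 2]
5 | fire T1 | [1 4 2 2]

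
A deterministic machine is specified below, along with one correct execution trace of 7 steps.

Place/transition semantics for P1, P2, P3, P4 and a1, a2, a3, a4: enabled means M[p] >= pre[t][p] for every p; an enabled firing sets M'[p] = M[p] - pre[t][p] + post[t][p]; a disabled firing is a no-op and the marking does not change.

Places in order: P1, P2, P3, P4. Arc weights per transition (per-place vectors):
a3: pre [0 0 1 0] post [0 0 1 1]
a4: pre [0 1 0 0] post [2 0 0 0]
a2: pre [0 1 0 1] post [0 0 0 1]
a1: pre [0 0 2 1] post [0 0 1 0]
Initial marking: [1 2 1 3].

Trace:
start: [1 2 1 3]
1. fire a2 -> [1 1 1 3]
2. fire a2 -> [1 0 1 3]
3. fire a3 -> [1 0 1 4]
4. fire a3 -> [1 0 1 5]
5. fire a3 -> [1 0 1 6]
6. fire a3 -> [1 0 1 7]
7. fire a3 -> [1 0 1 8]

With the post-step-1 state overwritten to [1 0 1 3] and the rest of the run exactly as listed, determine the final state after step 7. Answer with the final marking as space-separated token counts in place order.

1 0 1 8

state after step 1 := [1 0 1 3]
2. fire a2 -> [1 0 1 3]
3. fire a3 -> [1 0 1 4]
4. fire a3 -> [1 0 1 5]
5. fire a3 -> [1 0 1 6]
6. fire a3 -> [1 0 1 7]
7. fire a3 -> [1 0 1 8]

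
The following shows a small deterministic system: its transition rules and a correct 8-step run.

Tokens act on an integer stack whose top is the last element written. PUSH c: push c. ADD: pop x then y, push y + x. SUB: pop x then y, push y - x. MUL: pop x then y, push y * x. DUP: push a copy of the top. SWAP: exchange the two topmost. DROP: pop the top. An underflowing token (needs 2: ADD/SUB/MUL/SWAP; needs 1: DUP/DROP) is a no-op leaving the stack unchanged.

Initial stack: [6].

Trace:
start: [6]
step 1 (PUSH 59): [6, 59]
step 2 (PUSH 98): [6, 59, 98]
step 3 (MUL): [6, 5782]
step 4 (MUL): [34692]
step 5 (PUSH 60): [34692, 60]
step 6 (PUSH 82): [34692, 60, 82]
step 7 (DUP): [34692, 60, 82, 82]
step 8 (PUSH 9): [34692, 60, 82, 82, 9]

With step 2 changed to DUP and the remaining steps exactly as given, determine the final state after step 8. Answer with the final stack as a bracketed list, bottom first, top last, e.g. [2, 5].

[20886, 60, 82, 82, 9]

(re-executing from step 2 with the substitution; state before step 2: [6, 59])
step 2 (DUP): [6, 59, 59]
step 3 (MUL): [6, 3481]
step 4 (MUL): [20886]
step 5 (PUSH 60): [20886, 60]
step 6 (PUSH 82): [20886, 60, 82]
step 7 (DUP): [20886, 60, 82, 82]
step 8 (PUSH 9): [20886, 60, 82, 82, 9]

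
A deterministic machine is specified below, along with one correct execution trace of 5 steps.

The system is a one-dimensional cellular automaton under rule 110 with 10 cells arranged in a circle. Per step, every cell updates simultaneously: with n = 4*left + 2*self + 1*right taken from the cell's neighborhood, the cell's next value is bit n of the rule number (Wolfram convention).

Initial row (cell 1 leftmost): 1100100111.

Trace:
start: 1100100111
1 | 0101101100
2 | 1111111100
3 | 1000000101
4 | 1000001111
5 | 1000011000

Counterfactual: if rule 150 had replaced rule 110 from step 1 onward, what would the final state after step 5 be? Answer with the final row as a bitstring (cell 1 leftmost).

(re-executing steps 1..5 under rule 150; state before step 1: 1100100111)
1 | 1011111011
2 | 0001110001
3 | 1010101011
4 | 0010101001
5 | 1110101111

1110101111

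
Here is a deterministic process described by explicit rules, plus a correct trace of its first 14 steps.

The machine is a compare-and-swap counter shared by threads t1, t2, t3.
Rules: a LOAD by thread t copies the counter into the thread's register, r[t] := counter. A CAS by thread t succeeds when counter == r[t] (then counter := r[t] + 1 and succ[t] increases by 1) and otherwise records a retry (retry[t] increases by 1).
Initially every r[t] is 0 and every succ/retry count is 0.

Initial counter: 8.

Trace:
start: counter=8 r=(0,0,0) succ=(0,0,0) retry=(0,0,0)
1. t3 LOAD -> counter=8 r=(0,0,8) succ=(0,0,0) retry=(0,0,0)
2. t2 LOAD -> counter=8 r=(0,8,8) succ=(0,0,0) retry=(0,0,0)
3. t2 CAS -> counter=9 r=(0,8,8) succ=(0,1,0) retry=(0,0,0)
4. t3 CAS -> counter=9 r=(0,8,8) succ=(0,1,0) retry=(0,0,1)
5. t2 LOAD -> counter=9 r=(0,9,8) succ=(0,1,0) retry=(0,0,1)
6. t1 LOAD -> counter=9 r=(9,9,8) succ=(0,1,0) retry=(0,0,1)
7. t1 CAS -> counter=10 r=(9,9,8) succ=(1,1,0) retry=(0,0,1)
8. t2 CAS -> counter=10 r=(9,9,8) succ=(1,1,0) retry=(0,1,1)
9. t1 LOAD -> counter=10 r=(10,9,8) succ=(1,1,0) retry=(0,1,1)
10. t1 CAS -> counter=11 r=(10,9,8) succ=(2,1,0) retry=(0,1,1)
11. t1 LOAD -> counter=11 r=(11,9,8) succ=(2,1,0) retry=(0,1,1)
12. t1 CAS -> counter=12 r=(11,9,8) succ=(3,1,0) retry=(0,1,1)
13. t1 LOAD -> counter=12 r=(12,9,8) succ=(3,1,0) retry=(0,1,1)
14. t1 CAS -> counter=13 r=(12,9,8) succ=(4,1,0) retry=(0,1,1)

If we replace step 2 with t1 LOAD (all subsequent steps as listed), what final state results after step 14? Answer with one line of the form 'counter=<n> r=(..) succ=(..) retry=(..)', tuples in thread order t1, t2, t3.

counter=13 r=(12,9,8) succ=(4,0,1) retry=(0,2,0)

(re-executing from step 2 with the substitution; state before step 2: counter=8 r=(0,0,8) succ=(0,0,0) retry=(0,0,0))
2. t1 LOAD -> counter=8 r=(8,0,8) succ=(0,0,0) retry=(0,0,0)
3. t2 CAS -> counter=8 r=(8,0,8) succ=(0,0,0) retry=(0,1,0)
4. t3 CAS -> counter=9 r=(8,0,8) succ=(0,0,1) retry=(0,1,0)
5. t2 LOAD -> counter=9 r=(8,9,8) succ=(0,0,1) retry=(0,1,0)
6. t1 LOAD -> counter=9 r=(9,9,8) succ=(0,0,1) retry=(0,1,0)
7. t1 CAS -> counter=10 r=(9,9,8) succ=(1,0,1) retry=(0,1,0)
8. t2 CAS -> counter=10 r=(9,9,8) succ=(1,0,1) retry=(0,2,0)
9. t1 LOAD -> counter=10 r=(10,9,8) succ=(1,0,1) retry=(0,2,0)
10. t1 CAS -> counter=11 r=(10,9,8) succ=(2,0,1) retry=(0,2,0)
11. t1 LOAD -> counter=11 r=(11,9,8) succ=(2,0,1) retry=(0,2,0)
12. t1 CAS -> counter=12 r=(11,9,8) succ=(3,0,1) retry=(0,2,0)
13. t1 LOAD -> counter=12 r=(12,9,8) succ=(3,0,1) retry=(0,2,0)
14. t1 CAS -> counter=13 r=(12,9,8) succ=(4,0,1) retry=(0,2,0)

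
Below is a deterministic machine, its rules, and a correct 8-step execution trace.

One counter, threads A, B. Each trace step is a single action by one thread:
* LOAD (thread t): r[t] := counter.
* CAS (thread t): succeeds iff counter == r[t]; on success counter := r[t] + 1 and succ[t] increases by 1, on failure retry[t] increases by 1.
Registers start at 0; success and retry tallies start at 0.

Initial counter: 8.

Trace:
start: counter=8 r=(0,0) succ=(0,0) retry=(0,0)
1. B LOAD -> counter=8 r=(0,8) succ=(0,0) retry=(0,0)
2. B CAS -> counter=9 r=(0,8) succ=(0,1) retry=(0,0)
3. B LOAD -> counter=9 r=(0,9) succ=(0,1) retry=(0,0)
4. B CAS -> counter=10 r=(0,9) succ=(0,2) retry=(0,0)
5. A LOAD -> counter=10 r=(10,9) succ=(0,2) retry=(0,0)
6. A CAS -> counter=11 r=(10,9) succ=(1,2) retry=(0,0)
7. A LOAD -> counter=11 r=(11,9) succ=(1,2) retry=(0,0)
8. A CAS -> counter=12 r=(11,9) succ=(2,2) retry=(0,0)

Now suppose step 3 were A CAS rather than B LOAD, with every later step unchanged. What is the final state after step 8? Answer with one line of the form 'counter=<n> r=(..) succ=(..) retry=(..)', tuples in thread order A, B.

(re-executing from step 3 with the substitution; state before step 3: counter=9 r=(0,8) succ=(0,1) retry=(0,0))
3. A CAS -> counter=9 r=(0,8) succ=(0,1) retry=(1,0)
4. B CAS -> counter=9 r=(0,8) succ=(0,1) retry=(1,1)
5. A LOAD -> counter=9 r=(9,8) succ=(0,1) retry=(1,1)
6. A CAS -> counter=10 r=(9,8) succ=(1,1) retry=(1,1)
7. A LOAD -> counter=10 r=(10,8) succ=(1,1) retry=(1,1)
8. A CAS -> counter=11 r=(10,8) succ=(2,1) retry=(1,1)

counter=11 r=(10,8) succ=(2,1) retry=(1,1)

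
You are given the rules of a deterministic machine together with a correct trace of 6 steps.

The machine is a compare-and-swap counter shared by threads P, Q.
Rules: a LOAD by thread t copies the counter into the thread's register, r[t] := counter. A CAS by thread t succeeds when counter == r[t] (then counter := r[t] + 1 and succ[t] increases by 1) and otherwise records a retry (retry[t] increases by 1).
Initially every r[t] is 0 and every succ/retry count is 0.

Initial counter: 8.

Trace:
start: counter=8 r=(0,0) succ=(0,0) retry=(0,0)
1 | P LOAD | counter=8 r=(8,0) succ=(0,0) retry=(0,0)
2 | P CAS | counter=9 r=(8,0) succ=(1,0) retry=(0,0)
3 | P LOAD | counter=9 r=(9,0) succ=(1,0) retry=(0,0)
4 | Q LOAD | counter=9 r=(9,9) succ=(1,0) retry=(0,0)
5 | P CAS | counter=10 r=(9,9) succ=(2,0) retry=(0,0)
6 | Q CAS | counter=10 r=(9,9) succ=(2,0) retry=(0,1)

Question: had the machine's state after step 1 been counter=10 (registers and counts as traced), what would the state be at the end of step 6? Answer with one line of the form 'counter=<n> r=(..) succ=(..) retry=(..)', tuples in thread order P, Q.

state after step 1 := counter=10 r=(8,0) succ=(0,0) retry=(0,0)
2 | P CAS | counter=10 r=(8,0) succ=(0,0) retry=(1,0)
3 | P LOAD | counter=10 r=(10,0) succ=(0,0) retry=(1,0)
4 | Q LOAD | counter=10 r=(10,10) succ=(0,0) retry=(1,0)
5 | P CAS | counter=11 r=(10,10) succ=(1,0) retry=(1,0)
6 | Q CAS | counter=11 r=(10,10) succ=(1,0) retry=(1,1)

counter=11 r=(10,10) succ=(1,0) retry=(1,1)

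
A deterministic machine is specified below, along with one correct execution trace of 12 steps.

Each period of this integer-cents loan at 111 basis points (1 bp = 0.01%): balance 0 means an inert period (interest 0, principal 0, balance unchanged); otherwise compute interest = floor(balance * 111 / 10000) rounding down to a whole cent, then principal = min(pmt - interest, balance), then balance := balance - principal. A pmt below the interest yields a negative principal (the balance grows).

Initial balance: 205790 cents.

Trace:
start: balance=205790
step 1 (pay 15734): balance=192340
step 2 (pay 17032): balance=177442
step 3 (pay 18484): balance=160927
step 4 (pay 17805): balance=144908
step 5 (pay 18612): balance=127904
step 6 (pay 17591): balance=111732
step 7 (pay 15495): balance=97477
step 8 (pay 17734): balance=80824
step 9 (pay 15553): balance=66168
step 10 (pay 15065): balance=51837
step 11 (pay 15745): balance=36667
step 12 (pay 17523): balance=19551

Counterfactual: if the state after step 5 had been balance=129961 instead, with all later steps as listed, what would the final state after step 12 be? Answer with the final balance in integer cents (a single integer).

21773

state after step 5 := balance=129961
step 6 (pay 17591): balance=113812
step 7 (pay 15495): balance=99580
step 8 (pay 17734): balance=82951
step 9 (pay 15553): balance=68318
step 10 (pay 15065): balance=54011
step 11 (pay 15745): balance=38865
step 12 (pay 17523): balance=21773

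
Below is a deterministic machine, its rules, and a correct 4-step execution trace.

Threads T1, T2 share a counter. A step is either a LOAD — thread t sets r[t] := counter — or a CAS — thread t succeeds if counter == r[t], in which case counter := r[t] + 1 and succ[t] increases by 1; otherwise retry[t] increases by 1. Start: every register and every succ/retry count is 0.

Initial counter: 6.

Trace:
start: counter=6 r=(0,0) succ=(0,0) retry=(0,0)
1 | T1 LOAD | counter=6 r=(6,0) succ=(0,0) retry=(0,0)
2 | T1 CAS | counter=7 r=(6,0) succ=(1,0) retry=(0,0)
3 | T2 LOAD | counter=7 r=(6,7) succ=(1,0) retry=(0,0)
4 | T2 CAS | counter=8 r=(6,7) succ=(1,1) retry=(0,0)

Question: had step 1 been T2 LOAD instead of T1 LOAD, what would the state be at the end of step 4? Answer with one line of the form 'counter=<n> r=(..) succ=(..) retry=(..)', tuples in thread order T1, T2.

(re-executing from step 1 with the substitution; state before step 1: counter=6 r=(0,0) succ=(0,0) retry=(0,0))
1 | T2 LOAD | counter=6 r=(0,6) succ=(0,0) retry=(0,0)
2 | T1 CAS | counter=6 r=(0,6) succ=(0,0) retry=(1,0)
3 | T2 LOAD | counter=6 r=(0,6) succ=(0,0) retry=(1,0)
4 | T2 CAS | counter=7 r=(0,6) succ=(0,1) retry=(1,0)

counter=7 r=(0,6) succ=(0,1) retry=(1,0)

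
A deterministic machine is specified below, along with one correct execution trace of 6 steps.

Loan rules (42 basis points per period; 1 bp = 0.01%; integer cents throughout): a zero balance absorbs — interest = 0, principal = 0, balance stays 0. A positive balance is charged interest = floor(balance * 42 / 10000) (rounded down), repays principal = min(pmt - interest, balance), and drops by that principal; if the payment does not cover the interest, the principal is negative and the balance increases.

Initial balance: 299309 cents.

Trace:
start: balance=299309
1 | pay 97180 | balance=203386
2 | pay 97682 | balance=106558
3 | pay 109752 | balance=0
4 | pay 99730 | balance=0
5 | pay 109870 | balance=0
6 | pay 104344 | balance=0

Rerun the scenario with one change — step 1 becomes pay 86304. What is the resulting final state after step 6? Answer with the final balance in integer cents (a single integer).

0

(re-executing from step 1 with the substitution; state before step 1: balance=299309)
1 | pay 86304 | balance=214262
2 | pay 97682 | balance=117479
3 | pay 109752 | balance=8220
4 | pay 99730 | balance=0
5 | pay 109870 | balance=0
6 | pay 104344 | balance=0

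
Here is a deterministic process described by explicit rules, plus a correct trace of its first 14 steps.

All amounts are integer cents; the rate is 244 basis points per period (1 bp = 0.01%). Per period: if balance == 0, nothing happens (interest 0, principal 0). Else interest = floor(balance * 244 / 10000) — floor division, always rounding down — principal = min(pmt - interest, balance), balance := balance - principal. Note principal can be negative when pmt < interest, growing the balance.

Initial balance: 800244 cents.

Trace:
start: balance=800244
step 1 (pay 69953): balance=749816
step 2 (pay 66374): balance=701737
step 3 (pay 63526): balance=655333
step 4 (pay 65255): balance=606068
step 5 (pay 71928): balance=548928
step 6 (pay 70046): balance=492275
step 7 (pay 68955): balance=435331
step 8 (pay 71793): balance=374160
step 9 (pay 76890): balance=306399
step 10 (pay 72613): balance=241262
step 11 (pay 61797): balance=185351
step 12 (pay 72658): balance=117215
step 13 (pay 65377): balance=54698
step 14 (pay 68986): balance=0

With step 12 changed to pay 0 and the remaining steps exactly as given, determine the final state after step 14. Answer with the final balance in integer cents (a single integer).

63292

(re-executing from step 12 with the substitution; state before step 12: balance=185351)
step 12 (pay 0): balance=189873
step 13 (pay 65377): balance=129128
step 14 (pay 68986): balance=63292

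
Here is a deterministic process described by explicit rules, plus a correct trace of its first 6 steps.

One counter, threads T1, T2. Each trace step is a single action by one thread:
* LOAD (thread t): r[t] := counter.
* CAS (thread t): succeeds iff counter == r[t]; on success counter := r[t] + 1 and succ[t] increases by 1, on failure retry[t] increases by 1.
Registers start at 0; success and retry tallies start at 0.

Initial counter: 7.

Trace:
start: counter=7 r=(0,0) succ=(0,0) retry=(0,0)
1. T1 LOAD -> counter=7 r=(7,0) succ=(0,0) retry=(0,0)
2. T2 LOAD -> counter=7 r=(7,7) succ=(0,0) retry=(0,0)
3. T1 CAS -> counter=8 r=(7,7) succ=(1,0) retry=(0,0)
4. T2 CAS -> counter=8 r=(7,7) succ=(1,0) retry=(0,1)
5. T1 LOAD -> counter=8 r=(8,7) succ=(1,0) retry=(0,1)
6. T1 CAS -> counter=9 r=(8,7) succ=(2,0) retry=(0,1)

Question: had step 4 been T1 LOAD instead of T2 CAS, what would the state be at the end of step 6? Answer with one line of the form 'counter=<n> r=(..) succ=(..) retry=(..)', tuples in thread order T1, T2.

(re-executing from step 4 with the substitution; state before step 4: counter=8 r=(7,7) succ=(1,0) retry=(0,0))
4. T1 LOAD -> counter=8 r=(8,7) succ=(1,0) retry=(0,0)
5. T1 LOAD -> counter=8 r=(8,7) succ=(1,0) retry=(0,0)
6. T1 CAS -> counter=9 r=(8,7) succ=(2,0) retry=(0,0)

counter=9 r=(8,7) succ=(2,0) retry=(0,0)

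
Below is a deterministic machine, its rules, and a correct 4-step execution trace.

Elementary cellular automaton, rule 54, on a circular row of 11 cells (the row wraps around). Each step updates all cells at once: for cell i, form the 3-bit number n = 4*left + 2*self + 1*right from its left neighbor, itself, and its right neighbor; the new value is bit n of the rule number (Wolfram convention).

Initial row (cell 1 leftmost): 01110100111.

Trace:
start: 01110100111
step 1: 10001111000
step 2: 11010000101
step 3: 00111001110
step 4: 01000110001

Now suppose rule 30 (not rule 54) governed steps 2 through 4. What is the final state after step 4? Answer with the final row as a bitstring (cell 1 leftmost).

10110101001

(re-executing steps 2..4 under rule 30; state before step 2: 10001111000)
step 2: 11011000101
step 3: 00010101101
step 4: 10110101001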